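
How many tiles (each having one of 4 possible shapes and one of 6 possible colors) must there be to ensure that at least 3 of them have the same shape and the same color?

49

There are 4 × 6 = 24 (shape, color) combinations acting as pigeonholes.
With 24 × 2 = 48 tiles we could place exactly 2 in each, with no (shape, color) pair reaching 3.
One more forces some (shape, color) pair to hold 3, so 48 + 1 = 49.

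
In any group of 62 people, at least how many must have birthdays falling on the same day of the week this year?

There are 7 days of the week, which serve as the pigeonholes.
If each of the 7 days of the week held at most 8, the total would be at most 7 × 8 = 56 < 62, a contradiction.
So at least one holds ⌈62/7⌉ = 9.

9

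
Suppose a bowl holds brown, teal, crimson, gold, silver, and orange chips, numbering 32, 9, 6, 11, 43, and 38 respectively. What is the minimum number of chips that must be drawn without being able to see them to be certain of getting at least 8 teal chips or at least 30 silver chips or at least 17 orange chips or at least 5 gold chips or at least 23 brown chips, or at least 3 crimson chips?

81

The worst case stops just short of every target: 22 brown, 7 teal, 2 crimson, 4 gold, 29 silver, 16 orange — 22 + 7 + 2 + 4 + 29 + 16 = 80 chips.
One more chip must push some color to its target, so 80 + 1 = 81.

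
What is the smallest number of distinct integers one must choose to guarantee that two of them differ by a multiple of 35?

Two integers differ by a multiple of 35 exactly when they share a remainder mod 35.
There are 35 residue classes mod 35, so 35 integers can all lie in distinct classes.
One more integer must repeat a residue, giving a difference divisible by 35. So n = 35 + 1 = 36.

36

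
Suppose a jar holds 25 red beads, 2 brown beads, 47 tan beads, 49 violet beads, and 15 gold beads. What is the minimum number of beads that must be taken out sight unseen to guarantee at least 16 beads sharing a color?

63

In the worst case we take at most 15 of each color, but all 2 brown (fewer than 15), giving 15 + 2 + 15 + 15 + 15 = 62.
One more bead then forces some color to 16, so 62 + 1 = 63.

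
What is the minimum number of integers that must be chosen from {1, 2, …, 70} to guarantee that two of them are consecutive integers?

Partition {1, …, 70} into 35 pairs: {1,2}, {3,4}, …, {69,70}.
Choosing 35 integers — say the 35 even numbers 2, 4, …, 70 — takes one from each pair and avoids the property.
Choosing 36 forces two into the same pair by pigeonhole, and those are consecutive. So 36.

36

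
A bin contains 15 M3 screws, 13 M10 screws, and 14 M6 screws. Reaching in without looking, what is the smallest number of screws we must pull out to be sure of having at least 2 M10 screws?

31

To avoid M10 screws as long as possible, exhaust the other 2 sizes first.
The worst case draws every non-M10 screw first: 15 + 14 = 29.
The next 2 draws are then forced to be M10, giving 29 + 2 = 31.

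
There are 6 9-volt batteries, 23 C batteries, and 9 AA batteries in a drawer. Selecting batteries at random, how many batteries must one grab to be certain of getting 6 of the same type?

16

Treat the 3 types as pigeonholes.
The worst case takes 5 batteries of each type without reaching 6 of any: 3 × 5 = 15.
The next battery must bring some type to 6, so 15 + 1 = 16.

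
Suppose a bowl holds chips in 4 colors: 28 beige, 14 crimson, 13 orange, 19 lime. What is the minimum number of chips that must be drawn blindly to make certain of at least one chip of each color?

62

The hardest color to obtain is orange: we could draw every other chip first — 74 − 13 = 61 chips — without a single orange one.
The next draw must be orange, so 61 + 1 = 62.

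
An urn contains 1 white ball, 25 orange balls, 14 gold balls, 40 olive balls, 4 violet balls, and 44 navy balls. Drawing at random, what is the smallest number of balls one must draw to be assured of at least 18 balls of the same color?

71

In the worst case we take at most 17 of each color, but all 1 white, all 14 gold, and all 4 violet (fewer than 17), giving 1 + 17 + 14 + 17 + 4 + 17 = 70.
One more ball then forces some color to 18, so 70 + 1 = 71.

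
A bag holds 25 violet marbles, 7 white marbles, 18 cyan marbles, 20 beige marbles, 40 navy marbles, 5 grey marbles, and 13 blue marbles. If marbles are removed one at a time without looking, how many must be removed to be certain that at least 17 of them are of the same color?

90

Treat the 7 colors as pigeonholes.
In the worst case we take at most 16 of each color, but all 7 white, all 5 grey, and all 13 blue (fewer than 16), giving 16 + 7 + 16 + 16 + 16 + 5 + 13 = 89.
One more marble then forces some color to 17, so 89 + 1 = 90.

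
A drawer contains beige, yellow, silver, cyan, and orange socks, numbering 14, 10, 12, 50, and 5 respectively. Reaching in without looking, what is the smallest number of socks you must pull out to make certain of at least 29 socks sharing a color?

In the worst case we take at most 28 of each color, but all 14 beige, all 10 yellow, all 12 silver, and all 5 orange (fewer than 28), giving 14 + 10 + 12 + 28 + 5 = 69.
One more sock then forces some color to 29, so 69 + 1 = 70.

70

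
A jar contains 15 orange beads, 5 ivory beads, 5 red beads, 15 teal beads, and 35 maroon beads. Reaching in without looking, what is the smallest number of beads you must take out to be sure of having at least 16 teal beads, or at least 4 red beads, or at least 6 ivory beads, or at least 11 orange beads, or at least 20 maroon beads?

Each of the 5 colors has its own threshold; avoid all of them simultaneously.
The worst case stops just short of every target: 10 orange, 5 ivory, 3 red, 15 teal, 19 maroon — 10 + 5 + 3 + 15 + 19 = 52 beads.
One more bead must push some color to its target, so 52 + 1 = 53.

53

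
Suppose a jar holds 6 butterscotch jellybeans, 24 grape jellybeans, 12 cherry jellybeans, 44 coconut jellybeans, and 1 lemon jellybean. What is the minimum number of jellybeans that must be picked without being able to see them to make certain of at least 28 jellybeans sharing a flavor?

71

In the worst case we take at most 27 of each flavor, but all 6 butterscotch, all 24 grape, all 12 cherry, and all 1 lemon (fewer than 27), giving 6 + 24 + 12 + 27 + 1 = 70.
One more jellybean then forces some flavor to 28, so 70 + 1 = 71.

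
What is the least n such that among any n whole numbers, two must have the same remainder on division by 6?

Two integers differ by a multiple of 6 exactly when they share a remainder mod 6.
There are 6 residue classes mod 6, so 6 integers can all lie in distinct classes.
One more integer must repeat a residue, giving a difference divisible by 6. So n = 6 + 1 = 7.

7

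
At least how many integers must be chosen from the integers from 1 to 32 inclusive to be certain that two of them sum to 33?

Partition {1, …, 32} into 16 pairs: {1,32}, {2,31}, …, {16,17}.
Choosing 16 integers — say the integers 1 through 16 — takes one from each pair and avoids the property.
Choosing 17 forces two into the same pair by pigeonhole, and those sum to 33. So 17.

17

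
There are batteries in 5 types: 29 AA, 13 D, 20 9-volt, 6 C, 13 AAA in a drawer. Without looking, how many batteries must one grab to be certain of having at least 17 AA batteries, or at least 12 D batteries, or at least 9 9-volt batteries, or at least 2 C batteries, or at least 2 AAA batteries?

38

Each of the 5 types has its own threshold; avoid all of them simultaneously.
The worst case stops just short of every target: 16 AA, 11 D, 8 9-volt, 1 C, 1 AAA — 16 + 11 + 8 + 1 + 1 = 37 batteries.
One more battery must push some type to its target, so 37 + 1 = 38.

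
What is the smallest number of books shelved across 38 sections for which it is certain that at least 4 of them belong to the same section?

115

There are 38 sections acting as pigeonholes.
With 38 × 3 = 114 books we could place exactly 3 in each, with no class reaching 4.
One more forces some class to hold 4, so 114 + 1 = 115.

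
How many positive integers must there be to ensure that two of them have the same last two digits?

101

There are 100 possible two-digit endings acting as pigeonholes.
With 100 positive integers we could place one in each, avoiding any repeat.
One more forces some class to hold 2, so 100 + 1 = 101.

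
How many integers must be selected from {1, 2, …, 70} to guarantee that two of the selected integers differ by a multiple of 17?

Use the pigeonhole principle on residue classes: group the integers by remainder mod 17; there are 17 residue classes, each nonempty in this range.
Choosing one from each class (17 integers) avoids any shared remainder.
One more choice must repeat a class, so two differ by a multiple of 17. Hence 17 + 1 = 18.

18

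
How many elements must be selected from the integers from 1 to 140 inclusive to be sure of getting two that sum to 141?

Partition {1, …, 140} into 70 pairs: {1,140}, {2,139}, …, {70,71}.
Choosing 70 integers — say the integers 1 through 70 — takes one from each pair and avoids the property.
Choosing 71 forces two into the same pair by pigeonhole, and those sum to 141. So 71.

71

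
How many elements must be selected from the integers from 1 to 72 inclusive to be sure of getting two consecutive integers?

Partition {1, …, 72} into 36 pairs: {1,2}, {3,4}, …, {71,72}.
Choosing 36 integers — say the 36 even numbers 2, 4, …, 72 — takes one from each pair and avoids the property.
Choosing 37 forces two into the same pair by pigeonhole, and those are consecutive. So 37.

37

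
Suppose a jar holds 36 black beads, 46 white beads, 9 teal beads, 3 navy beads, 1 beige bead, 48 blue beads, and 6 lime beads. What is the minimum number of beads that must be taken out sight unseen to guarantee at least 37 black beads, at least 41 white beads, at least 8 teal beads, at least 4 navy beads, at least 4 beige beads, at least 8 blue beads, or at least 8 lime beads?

The worst case stops just short of every target: 36 black, 40 white, 7 teal, 3 navy, all 1 beige, 7 blue, all 6 lime — 36 + 40 + 7 + 3 + 1 + 7 + 6 = 100 beads.
One more bead must push some color to its target, so 100 + 1 = 101.

101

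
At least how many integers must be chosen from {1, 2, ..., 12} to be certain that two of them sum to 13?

7

Partition {1, …, 12} into 6 pairs: {1,12}, {2,11}, …, {6,7}.
Choosing 6 integers — say the integers 1 through 6 — takes one from each pair and avoids the property.
Choosing 7 forces two into the same pair by pigeonhole, and those sum to 13. So 7.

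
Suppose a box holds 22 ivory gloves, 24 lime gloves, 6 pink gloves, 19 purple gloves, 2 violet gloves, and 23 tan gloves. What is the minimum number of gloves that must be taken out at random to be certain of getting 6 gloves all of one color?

28

In the worst case we take at most 5 of each color, but all 2 violet (fewer than 5), giving 5 + 5 + 5 + 5 + 2 + 5 = 27.
One more glove then forces some color to 6, so 27 + 1 = 28.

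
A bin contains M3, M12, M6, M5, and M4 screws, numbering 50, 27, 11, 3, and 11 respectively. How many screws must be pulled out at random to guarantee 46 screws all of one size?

In the worst case we take at most 45 of each size, but all 27 M12, all 11 M6, all 3 M5, and all 11 M4 (fewer than 45), giving 45 + 27 + 11 + 3 + 11 = 97.
One more screw then forces some size to 46, so 97 + 1 = 98.

98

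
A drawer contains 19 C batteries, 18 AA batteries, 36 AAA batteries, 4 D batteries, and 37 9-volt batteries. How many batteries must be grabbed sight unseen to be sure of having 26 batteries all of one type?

In the worst case we take at most 25 of each type, but all 19 C, all 18 AA, and all 4 D (fewer than 25), giving 19 + 18 + 25 + 4 + 25 = 91.
One more battery then forces some type to 26, so 91 + 1 = 92.

92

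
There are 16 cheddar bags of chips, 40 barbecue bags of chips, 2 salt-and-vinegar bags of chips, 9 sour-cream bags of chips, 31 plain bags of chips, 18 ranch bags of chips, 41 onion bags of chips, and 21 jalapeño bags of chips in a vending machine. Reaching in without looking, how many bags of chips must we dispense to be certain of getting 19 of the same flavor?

118

In the worst case we take at most 18 of each flavor, but all 16 cheddar, all 2 salt-and-vinegar, and all 9 sour-cream (fewer than 18), giving 16 + 18 + 2 + 9 + 18 + 18 + 18 + 18 = 117.
One more bag of chips then forces some flavor to 19, so 117 + 1 = 118.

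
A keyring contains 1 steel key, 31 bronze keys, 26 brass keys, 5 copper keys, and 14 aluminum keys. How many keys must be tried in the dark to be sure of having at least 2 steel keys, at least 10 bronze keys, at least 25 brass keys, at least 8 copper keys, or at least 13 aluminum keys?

52

The worst case stops just short of every target: 1 steel, 9 bronze, 24 brass, all 5 copper, 12 aluminum — 1 + 9 + 24 + 5 + 12 = 51 keys.
One more key must push some type to its target, so 51 + 1 = 52.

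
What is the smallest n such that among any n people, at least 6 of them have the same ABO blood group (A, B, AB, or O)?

21

There are 4 ABO blood groups acting as pigeonholes.
With 4 × 5 = 20 people we could place exactly 5 in each, with no class reaching 6.
One more forces some class to hold 6, so 20 + 1 = 21.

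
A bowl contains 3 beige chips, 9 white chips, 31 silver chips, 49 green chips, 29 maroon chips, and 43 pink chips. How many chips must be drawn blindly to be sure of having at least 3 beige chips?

The worst case draws every non-beige chip first: 9 + 31 + 49 + 29 + 43 = 161.
The next 3 draws are then forced to be beige, giving 161 + 3 = 164.

164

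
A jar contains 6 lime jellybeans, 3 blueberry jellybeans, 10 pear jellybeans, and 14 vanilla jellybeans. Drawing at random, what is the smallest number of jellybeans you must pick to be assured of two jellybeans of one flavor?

5

The worst case takes 1 jellybean of each flavor without reaching 2 of any: 4 × 1 = 4.
The next jellybean must bring some flavor to 2, so 4 + 1 = 5.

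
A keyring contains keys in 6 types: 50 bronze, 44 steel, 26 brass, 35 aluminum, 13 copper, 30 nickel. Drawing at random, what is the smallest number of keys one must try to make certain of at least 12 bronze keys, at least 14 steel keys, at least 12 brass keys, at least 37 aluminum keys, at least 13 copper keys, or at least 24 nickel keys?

The worst case stops just short of every target: 11 bronze, 13 steel, 11 brass, all 35 aluminum, 12 copper, 23 nickel — 11 + 13 + 11 + 35 + 12 + 23 = 105 keys.
One more key must push some type to its target, so 105 + 1 = 106.

106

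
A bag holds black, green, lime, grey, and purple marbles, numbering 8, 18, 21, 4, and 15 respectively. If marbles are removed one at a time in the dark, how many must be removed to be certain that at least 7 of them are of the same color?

29

In the worst case we take at most 6 of each color, but all 4 grey (fewer than 6), giving 6 + 6 + 6 + 4 + 6 = 28.
One more marble then forces some color to 7, so 28 + 1 = 29.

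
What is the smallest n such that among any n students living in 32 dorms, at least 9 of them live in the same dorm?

257

There are 32 dorms acting as pigeonholes.
With 32 × 8 = 256 students we could place exactly 8 in each, with no class reaching 9.
One more forces some class to hold 9, so 256 + 1 = 257.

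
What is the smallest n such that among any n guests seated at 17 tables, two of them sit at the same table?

18

There are 17 tables acting as pigeonholes.
With 17 guests we could place one in each, avoiding any repeat.
One more forces some class to hold 2, so 17 + 1 = 18.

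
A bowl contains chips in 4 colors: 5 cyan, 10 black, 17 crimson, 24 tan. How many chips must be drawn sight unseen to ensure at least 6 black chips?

The worst case draws every non-black chip first: 5 + 17 + 24 = 46.
The next 6 draws are then forced to be black, giving 46 + 6 = 52.

52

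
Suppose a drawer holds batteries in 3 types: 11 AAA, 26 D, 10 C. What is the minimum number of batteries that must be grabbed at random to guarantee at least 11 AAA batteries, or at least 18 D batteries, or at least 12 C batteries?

38

The worst case stops just short of every target: 10 AAA, 17 D, all 10 C — 10 + 17 + 10 = 37 batteries.
One more battery must push some type to its target, so 37 + 1 = 38.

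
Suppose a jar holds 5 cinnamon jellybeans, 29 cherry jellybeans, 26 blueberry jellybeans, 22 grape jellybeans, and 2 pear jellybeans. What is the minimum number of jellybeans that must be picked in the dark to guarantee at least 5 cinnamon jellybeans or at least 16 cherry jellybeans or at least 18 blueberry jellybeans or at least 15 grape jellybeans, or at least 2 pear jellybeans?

The worst case stops just short of every target: 4 cinnamon, 15 cherry, 17 blueberry, 14 grape, 1 pear — 4 + 15 + 17 + 14 + 1 = 51 jellybeans.
One more jellybean must push some flavor to its target, so 51 + 1 = 52.

52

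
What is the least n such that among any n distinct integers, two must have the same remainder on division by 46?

Two integers differ by a multiple of 46 exactly when they share a remainder mod 46.
There are 46 residue classes mod 46, so 46 integers can all lie in distinct classes.
One more integer must repeat a residue, giving a difference divisible by 46. So n = 46 + 1 = 47.

47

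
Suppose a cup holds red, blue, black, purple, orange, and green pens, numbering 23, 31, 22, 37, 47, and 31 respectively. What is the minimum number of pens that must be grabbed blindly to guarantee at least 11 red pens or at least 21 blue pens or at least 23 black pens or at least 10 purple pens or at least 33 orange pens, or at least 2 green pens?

95

The worst case stops just short of every target: 10 red, 20 blue, 22 black, 9 purple, 32 orange, 1 green — 10 + 20 + 22 + 9 + 32 + 1 = 94 pens.
One more pen must push some ink color to its target, so 94 + 1 = 95.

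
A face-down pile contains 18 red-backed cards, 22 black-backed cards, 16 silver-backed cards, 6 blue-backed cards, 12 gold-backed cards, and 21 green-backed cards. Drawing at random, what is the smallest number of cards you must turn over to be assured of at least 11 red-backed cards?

To avoid red-backed cards as long as possible, exhaust the other 5 back colors first.
The worst case draws every non-red-backed card first: 22 + 16 + 6 + 12 + 21 = 77.
The next 11 draws are then forced to be red-backed, giving 77 + 11 = 88.

88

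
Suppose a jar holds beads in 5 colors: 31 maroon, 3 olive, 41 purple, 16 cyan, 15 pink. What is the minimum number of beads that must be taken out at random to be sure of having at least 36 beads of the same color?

101

In the worst case we take at most 35 of each color, but all 31 maroon, all 3 olive, all 16 cyan, and all 15 pink (fewer than 35), giving 31 + 3 + 35 + 16 + 15 = 100.
One more bead then forces some color to 36, so 100 + 1 = 101.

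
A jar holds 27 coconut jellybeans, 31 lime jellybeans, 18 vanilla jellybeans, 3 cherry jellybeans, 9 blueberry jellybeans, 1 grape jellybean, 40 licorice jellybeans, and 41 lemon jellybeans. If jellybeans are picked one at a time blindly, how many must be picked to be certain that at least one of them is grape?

The worst case draws every non-grape jellybean first: 27 + 31 + 18 + 3 + 9 + 40 + 41 = 169.
The next draw is then forced to be grape, giving 169 + 1 = 170.

170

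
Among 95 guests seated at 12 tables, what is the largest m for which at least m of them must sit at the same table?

If each of the 12 tables held at most 7, the total would be at most 12 × 7 = 84 < 95, a contradiction.
So at least one holds ⌈95/12⌉ = 8.

8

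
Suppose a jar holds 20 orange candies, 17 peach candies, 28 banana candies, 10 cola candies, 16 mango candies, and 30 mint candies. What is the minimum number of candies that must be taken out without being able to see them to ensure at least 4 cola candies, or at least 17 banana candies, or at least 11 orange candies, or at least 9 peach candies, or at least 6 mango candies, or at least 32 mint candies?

73

The worst case stops just short of every target: 10 orange, 8 peach, 16 banana, 3 cola, 5 mango, all 30 mint — 10 + 8 + 16 + 3 + 5 + 30 = 72 candies.
One more candy must push some flavor to its target, so 72 + 1 = 73.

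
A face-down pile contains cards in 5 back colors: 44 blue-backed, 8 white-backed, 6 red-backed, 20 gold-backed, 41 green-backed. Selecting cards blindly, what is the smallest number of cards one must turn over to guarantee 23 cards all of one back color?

79

In the worst case we take at most 22 of each back color, but all 8 white-backed, all 6 red-backed, and all 20 gold-backed (fewer than 22), giving 22 + 8 + 6 + 20 + 22 = 78.
One more card then forces some back color to 23, so 78 + 1 = 79.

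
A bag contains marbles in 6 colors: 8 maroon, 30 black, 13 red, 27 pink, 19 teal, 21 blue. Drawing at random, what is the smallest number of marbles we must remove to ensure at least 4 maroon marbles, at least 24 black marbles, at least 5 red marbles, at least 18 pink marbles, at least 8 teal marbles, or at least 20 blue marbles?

74

The worst case stops just short of every target: 3 maroon, 23 black, 4 red, 17 pink, 7 teal, 19 blue — 3 + 23 + 4 + 17 + 7 + 19 = 73 marbles.
One more marble must push some color to its target, so 73 + 1 = 74.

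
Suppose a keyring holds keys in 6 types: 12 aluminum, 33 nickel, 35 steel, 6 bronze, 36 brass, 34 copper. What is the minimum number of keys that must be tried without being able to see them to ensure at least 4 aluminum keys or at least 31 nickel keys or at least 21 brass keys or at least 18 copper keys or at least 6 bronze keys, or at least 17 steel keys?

92

The worst case stops just short of every target: 3 aluminum, 30 nickel, 16 steel, 5 bronze, 20 brass, 17 copper — 3 + 30 + 16 + 5 + 20 + 17 = 91 keys.
One more key must push some type to its target, so 91 + 1 = 92.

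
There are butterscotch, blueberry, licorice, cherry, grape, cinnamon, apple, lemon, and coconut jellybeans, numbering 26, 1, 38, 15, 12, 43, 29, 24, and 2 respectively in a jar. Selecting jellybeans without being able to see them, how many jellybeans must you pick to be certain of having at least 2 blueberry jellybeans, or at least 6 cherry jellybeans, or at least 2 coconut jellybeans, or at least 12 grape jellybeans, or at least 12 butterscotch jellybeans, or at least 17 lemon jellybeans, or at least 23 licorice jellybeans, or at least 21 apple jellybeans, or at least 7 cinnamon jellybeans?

The worst case stops just short of every target: 11 butterscotch, 1 blueberry, 22 licorice, 5 cherry, 11 grape, 6 cinnamon, 20 apple, 16 lemon, 1 coconut — 11 + 1 + 22 + 5 + 11 + 6 + 20 + 16 + 1 = 93 jellybeans.
One more jellybean must push some flavor to its target, so 93 + 1 = 94.

94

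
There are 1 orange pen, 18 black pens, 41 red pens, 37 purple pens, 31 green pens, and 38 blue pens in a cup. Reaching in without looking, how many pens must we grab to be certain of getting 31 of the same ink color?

140

In the worst case we take at most 30 of each ink color, but all 1 orange and all 18 black (fewer than 30), giving 1 + 18 + 30 + 30 + 30 + 30 = 139.
One more pen then forces some ink color to 31, so 139 + 1 = 140.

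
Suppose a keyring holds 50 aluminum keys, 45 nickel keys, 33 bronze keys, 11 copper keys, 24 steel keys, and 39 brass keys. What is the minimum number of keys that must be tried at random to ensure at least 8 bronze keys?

To avoid bronze keys as long as possible, exhaust the other 5 types first.
The worst case draws every non-bronze key first: 50 + 45 + 11 + 24 + 39 = 169.
The next 8 draws are then forced to be bronze, giving 169 + 8 = 177.

177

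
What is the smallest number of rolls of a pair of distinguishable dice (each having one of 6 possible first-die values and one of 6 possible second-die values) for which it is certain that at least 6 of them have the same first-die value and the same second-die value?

181

There are 6 × 6 = 36 (first-die value, second-die value) combinations acting as pigeonholes.
With 36 × 5 = 180 rolls of a pair of distinguishable dice we could place exactly 5 in each, with no (first-die value, second-die value) pair reaching 6.
One more forces some (first-die value, second-die value) pair to hold 6, so 180 + 1 = 181.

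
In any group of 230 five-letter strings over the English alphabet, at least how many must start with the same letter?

There are 26 possible first letters, which serve as the pigeonholes.
If each of the 26 possible first letters held at most 8, the total would be at most 26 × 8 = 208 < 230, a contradiction.
So at least one holds ⌈230/26⌉ = 9.

9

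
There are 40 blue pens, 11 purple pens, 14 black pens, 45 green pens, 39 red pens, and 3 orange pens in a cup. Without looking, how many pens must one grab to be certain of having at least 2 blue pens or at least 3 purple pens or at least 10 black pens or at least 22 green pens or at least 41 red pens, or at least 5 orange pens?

Each of the 6 ink colors has its own threshold; avoid all of them simultaneously.
The worst case stops just short of every target: 1 blue, 2 purple, 9 black, 21 green, all 39 red, all 3 orange — 1 + 2 + 9 + 21 + 39 + 3 = 75 pens.
One more pen must push some ink color to its target, so 75 + 1 = 76.

76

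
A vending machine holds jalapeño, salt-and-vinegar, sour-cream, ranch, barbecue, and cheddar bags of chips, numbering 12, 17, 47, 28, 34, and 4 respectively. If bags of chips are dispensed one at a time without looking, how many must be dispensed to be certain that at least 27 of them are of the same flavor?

In the worst case we take at most 26 of each flavor, but all 12 jalapeño, all 17 salt-and-vinegar, and all 4 cheddar (fewer than 26), giving 12 + 17 + 26 + 26 + 26 + 4 = 111.
One more bag of chips then forces some flavor to 27, so 111 + 1 = 112.

112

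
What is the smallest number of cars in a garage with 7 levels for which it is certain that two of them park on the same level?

8

There are 7 levels acting as pigeonholes.
With 7 cars we could place one in each, avoiding any repeat.
One more forces some class to hold 2, so 7 + 1 = 8.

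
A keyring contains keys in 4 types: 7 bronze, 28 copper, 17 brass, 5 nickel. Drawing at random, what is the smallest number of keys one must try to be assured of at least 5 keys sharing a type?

17

The worst case takes 4 keys of each type without reaching 5 of any: 4 × 4 = 16.
The next key must bring some type to 5, so 16 + 1 = 17.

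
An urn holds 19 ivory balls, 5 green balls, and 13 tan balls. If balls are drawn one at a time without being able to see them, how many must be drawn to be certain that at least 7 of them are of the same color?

Treat the 3 colors as pigeonholes.
In the worst case we take at most 6 of each color, but all 5 green (fewer than 6), giving 6 + 5 + 6 = 17.
One more ball then forces some color to 7, so 17 + 1 = 18.

18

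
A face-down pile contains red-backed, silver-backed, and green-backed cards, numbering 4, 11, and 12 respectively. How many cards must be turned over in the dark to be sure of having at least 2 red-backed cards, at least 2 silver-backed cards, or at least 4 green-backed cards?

6

The worst case stops just short of every target: 1 red-backed, 1 silver-backed, 3 green-backed — 1 + 1 + 3 = 5 cards.
One more card must push some back color to its target, so 5 + 1 = 6.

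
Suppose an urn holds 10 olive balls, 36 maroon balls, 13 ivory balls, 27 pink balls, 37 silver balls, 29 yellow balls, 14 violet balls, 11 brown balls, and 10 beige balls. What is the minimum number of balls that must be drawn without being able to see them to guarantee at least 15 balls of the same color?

In the worst case we take at most 14 of each color, but all 10 olive, all 13 ivory, all 11 brown, and all 10 beige (fewer than 14), giving 10 + 14 + 13 + 14 + 14 + 14 + 14 + 11 + 10 = 114.
One more ball then forces some color to 15, so 114 + 1 = 115.

115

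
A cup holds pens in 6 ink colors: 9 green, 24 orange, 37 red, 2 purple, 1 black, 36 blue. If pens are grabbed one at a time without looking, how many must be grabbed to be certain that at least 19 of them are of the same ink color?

Treat the 6 ink colors as pigeonholes.
In the worst case we take at most 18 of each ink color, but all 9 green, all 2 purple, and all 1 black (fewer than 18), giving 9 + 18 + 18 + 2 + 1 + 18 = 66.
One more pen then forces some ink color to 19, so 66 + 1 = 67.

67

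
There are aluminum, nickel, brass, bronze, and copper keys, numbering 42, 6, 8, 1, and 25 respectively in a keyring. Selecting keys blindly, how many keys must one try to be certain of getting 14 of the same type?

Treat the 5 types as pigeonholes.
In the worst case we take at most 13 of each type, but all 6 nickel, all 8 brass, and all 1 bronze (fewer than 13), giving 13 + 6 + 8 + 1 + 13 = 41.
One more key then forces some type to 14, so 41 + 1 = 42.

42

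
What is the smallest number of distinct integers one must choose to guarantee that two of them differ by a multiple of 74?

75

Two integers differ by a multiple of 74 exactly when they share a remainder mod 74.
There are 74 residue classes mod 74, so 74 integers can all lie in distinct classes.
One more integer must repeat a residue, giving a difference divisible by 74. So n = 74 + 1 = 75.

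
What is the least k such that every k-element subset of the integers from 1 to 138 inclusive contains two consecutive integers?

70

Partition {1, …, 138} into 69 pairs: {1,2}, {3,4}, …, {137,138}.
Choosing 69 integers — say the 69 even numbers 2, 4, …, 138 — takes one from each pair and avoids the property.
Choosing 70 forces two into the same pair by pigeonhole, and those are consecutive. So 70.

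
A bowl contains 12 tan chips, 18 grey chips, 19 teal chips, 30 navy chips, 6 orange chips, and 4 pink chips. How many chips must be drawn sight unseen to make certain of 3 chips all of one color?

Treat the 6 colors as pigeonholes.
The worst case takes 2 chips of each color without reaching 3 of any: 6 × 2 = 12.
The next chip must bring some color to 3, so 12 + 1 = 13.

13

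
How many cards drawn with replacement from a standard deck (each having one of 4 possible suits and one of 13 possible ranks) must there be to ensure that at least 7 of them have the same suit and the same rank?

313

There are 4 × 13 = 52 (suit, rank) combinations acting as pigeonholes.
With 52 × 6 = 312 cards drawn with replacement from a standard deck we could place exactly 6 in each, with no (suit, rank) pair reaching 7.
One more forces some (suit, rank) pair to hold 7, so 312 + 1 = 313.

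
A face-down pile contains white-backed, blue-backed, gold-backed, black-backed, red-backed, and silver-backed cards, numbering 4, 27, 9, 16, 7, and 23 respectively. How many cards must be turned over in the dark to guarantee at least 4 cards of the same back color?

Treat the 6 back colors as pigeonholes.
The worst case takes 3 cards of each back color without reaching 4 of any: 6 × 3 = 18.
The next card must bring some back color to 4, so 18 + 1 = 19.

19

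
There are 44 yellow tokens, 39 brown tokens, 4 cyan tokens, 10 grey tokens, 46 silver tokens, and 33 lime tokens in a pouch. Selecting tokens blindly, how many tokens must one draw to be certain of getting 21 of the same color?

In the worst case we take at most 20 of each color, but all 4 cyan and all 10 grey (fewer than 20), giving 20 + 20 + 4 + 10 + 20 + 20 = 94.
One more token then forces some color to 21, so 94 + 1 = 95.

95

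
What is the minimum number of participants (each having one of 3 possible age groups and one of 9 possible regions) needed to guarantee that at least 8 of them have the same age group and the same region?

190

There are 3 × 9 = 27 (age group, region) combinations acting as pigeonholes.
With 27 × 7 = 189 participants we could place exactly 7 in each, with no (age group, region) pair reaching 8.
One more forces some (age group, region) pair to hold 8, so 189 + 1 = 190.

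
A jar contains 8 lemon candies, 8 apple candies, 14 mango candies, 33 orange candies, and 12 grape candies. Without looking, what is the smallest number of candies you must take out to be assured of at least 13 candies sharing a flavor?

In the worst case we take at most 12 of each flavor, but all 8 lemon and all 8 apple (fewer than 12), giving 8 + 8 + 12 + 12 + 12 = 52.
One more candy then forces some flavor to 13, so 52 + 1 = 53.

53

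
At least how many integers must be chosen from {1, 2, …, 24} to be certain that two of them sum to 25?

13

Partition {1, …, 24} into 12 pairs: {1,24}, {2,23}, …, {12,13}.
Choosing 12 integers — say the integers 1 through 12 — takes one from each pair and avoids the property.
Choosing 13 forces two into the same pair by pigeonhole, and those sum to 25. So 13.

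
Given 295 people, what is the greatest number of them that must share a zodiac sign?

25

There are 12 zodiac signs, which serve as the pigeonholes.
If each of the 12 zodiac signs held at most 24, the total would be at most 12 × 24 = 288 < 295, a contradiction.
So at least one holds ⌈295/12⌉ = 25.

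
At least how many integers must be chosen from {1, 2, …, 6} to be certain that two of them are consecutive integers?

4

Partition {1, …, 6} into 3 pairs: {1,2}, {3,4}, …, {5,6}.
Choosing 3 integers — say the 3 even numbers 2, 4, …, 6 — takes one from each pair and avoids the property.
Choosing 4 forces two into the same pair by pigeonhole, and those are consecutive. So 4.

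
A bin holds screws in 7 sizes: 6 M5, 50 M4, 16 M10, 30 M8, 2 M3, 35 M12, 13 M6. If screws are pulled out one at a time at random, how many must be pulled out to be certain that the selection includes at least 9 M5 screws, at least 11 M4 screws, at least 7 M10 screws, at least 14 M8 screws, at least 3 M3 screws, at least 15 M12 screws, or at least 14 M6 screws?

The worst case stops just short of every target: all 6 M5, 10 M4, 6 M10, 13 M8, 2 M3, 14 M12, 13 M6 — 6 + 10 + 6 + 13 + 2 + 14 + 13 = 64 screws.
One more screw must push some size to its target, so 64 + 1 = 65.

65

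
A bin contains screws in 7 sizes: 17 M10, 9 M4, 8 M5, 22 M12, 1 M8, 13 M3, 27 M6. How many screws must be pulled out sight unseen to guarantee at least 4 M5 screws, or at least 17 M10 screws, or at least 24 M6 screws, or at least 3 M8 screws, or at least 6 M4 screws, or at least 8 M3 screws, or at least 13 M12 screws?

The worst case stops just short of every target: 16 M10, 5 M4, 3 M5, 12 M12, all 1 M8, 7 M3, 23 M6 — 16 + 5 + 3 + 12 + 1 + 7 + 23 = 67 screws.
One more screw must push some size to its target, so 67 + 1 = 68.

68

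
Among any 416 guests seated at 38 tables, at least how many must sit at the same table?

The 416 guests fall into 38 tables.
If each of the 38 tables held at most 10, the total would be at most 38 × 10 = 380 < 416, a contradiction.
So at least one holds ⌈416/38⌉ = 11.

11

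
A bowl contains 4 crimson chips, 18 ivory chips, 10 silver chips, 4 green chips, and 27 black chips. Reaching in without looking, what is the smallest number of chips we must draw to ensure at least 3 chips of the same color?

The worst case takes 2 chips of each color without reaching 3 of any: 5 × 2 = 10.
The next chip must bring some color to 3, so 10 + 1 = 11.

11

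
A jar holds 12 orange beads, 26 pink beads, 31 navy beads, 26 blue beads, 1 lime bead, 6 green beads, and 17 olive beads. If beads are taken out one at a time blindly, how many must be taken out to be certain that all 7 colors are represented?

119

The hardest color to obtain is lime: we could draw every other bead first — 119 − 1 = 118 beads — without a single lime one.
The next draw must be lime, so 118 + 1 = 119.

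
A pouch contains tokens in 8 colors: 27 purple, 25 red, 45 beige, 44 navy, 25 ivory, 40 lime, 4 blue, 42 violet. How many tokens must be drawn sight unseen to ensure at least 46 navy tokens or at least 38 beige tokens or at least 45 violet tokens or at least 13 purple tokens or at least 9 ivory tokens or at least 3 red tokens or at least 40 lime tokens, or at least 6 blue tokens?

189

The worst case stops just short of every target: 12 purple, 2 red, 37 beige, all 44 navy, 8 ivory, 39 lime, all 4 blue, all 42 violet — 12 + 2 + 37 + 44 + 8 + 39 + 4 + 42 = 188 tokens.
One more token must push some color to its target, so 188 + 1 = 189.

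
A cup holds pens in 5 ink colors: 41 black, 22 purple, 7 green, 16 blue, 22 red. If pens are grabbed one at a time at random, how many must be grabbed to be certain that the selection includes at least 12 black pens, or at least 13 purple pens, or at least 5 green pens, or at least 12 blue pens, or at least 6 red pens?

44

Each of the 5 ink colors has its own threshold; avoid all of them simultaneously.
The worst case stops just short of every target: 11 black, 12 purple, 4 green, 11 blue, 5 red — 11 + 12 + 4 + 11 + 5 = 43 pens.
One more pen must push some ink color to its target, so 43 + 1 = 44.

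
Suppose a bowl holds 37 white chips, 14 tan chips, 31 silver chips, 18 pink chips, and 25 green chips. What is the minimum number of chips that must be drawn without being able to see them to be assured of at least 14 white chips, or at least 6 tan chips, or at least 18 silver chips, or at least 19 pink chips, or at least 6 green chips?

The worst case stops just short of every target: 13 white, 5 tan, 17 silver, 18 pink, 5 green — 13 + 5 + 17 + 18 + 5 = 58 chips.
One more chip must push some color to its target, so 58 + 1 = 59.

59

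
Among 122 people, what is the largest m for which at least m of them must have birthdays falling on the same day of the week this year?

18

There are 7 days of the week, which serve as the pigeonholes.
If each of the 7 days of the week held at most 17, the total would be at most 7 × 17 = 119 < 122, a contradiction.
So at least one holds ⌈122/7⌉ = 18.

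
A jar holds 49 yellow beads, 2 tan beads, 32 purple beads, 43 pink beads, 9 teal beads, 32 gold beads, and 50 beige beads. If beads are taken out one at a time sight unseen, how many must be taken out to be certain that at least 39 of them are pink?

213

The worst case draws every non-pink bead first: 49 + 2 + 32 + 9 + 32 + 50 = 174.
The next 39 draws are then forced to be pink, giving 174 + 39 = 213.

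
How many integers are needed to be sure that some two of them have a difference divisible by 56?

Two integers differ by a multiple of 56 exactly when they share a remainder mod 56.
There are 56 residue classes mod 56, so 56 integers can all lie in distinct classes.
One more integer must repeat a residue, giving a difference divisible by 56. So n = 56 + 1 = 57.

57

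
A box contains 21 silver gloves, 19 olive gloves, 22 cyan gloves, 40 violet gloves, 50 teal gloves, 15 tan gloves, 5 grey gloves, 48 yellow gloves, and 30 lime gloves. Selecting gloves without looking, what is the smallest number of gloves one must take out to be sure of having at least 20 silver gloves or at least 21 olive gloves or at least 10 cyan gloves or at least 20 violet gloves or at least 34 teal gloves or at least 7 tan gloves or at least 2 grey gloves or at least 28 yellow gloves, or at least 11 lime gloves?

Each of the 9 colors has its own threshold; avoid all of them simultaneously.
The worst case stops just short of every target: 19 silver, all 19 olive, 9 cyan, 19 violet, 33 teal, 6 tan, 1 grey, 27 yellow, 10 lime — 19 + 19 + 9 + 19 + 33 + 6 + 1 + 27 + 10 = 143 gloves.
One more glove must push some color to its target, so 143 + 1 = 144.

144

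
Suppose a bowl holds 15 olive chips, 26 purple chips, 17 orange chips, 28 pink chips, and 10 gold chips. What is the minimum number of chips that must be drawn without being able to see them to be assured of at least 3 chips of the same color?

11

The worst case takes 2 chips of each color without reaching 3 of any: 5 × 2 = 10.
The next chip must bring some color to 3, so 10 + 1 = 11.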